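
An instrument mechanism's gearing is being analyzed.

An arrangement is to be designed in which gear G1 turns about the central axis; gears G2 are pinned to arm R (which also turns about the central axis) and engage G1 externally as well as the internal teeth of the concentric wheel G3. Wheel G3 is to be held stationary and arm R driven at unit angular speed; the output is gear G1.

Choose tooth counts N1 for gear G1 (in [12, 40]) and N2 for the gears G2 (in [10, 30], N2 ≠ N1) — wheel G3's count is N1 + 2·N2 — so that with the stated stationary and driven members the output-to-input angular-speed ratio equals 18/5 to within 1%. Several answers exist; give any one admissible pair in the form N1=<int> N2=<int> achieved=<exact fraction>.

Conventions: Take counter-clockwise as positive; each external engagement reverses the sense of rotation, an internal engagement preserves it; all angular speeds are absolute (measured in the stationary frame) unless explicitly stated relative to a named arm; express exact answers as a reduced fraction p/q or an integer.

topology: planetary set — design target 18/5, arm = carrier (Willis)
Willis with ω_ring = 0: ω_sun/ω_arm = (N1+N3)/N1; set equal to 18/5  ⇒  N3/N1 = 18/5 − 1 = 13/5
N3 = N1 + 2·N2  ⇒  N2/N1 = (N3/N1 − 1)/2 = (13/5 − 1)/2 = 4/5
smallest multiple with N1 ≥ 12 and N2 ≥ 10: k = 3  ⇒  N1 = 3·5 = 15, N2 = 3·4 = 12 (N1 ≤ 40, N2 ≤ 30, N2 ≠ N1 ✓), N3 = 15 + 2·12 = 39
check: (N1+N3)/N1 with N1 = 15, N3 = 39 gives 18/5; |achieved − target| = 0 ≤ 9/250 ✓

N1=15 N2=12 achieved=18/5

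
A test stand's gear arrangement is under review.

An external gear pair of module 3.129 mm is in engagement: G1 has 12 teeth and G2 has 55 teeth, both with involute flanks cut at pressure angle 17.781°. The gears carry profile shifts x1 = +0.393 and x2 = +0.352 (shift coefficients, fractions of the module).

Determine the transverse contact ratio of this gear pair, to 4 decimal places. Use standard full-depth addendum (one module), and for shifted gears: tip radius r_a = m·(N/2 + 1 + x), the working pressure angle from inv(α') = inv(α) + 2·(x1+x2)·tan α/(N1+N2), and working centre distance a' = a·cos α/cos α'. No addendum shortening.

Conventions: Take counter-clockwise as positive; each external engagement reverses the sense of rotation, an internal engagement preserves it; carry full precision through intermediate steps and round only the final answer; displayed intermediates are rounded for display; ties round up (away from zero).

1.5117

recognized (one external pair, fixed centres): single-mesh tooth geometry, m = 3.129, N1 = 12, N2 = 55
base radii: r_b1 = 17.877179, r_b2 = 81.937072
tip radii: r_a1 = 23.132697, r_a2 = 90.277908
inv(α') = inv(17.781°) + 2·(+0.393+0.352)·tan α/(12+55) = 0.01749409  ⇒  α' = 21.05784°
a' = a·cos α / cos α' = 104.8215·cos 17.781°/cos 21.05784° = 106.957037
action lengths: √(r_a1²−r_b1²) = 14.680876, √(r_a2²−r_b2²) = 37.900091
base pitch p_b = π·m·cos α = 9.360469
CR = (14.680876 + 37.900091 − 106.957037·sin 21.05784°)/9.360469 = 1.511699
contact ratio ≈ 1.5117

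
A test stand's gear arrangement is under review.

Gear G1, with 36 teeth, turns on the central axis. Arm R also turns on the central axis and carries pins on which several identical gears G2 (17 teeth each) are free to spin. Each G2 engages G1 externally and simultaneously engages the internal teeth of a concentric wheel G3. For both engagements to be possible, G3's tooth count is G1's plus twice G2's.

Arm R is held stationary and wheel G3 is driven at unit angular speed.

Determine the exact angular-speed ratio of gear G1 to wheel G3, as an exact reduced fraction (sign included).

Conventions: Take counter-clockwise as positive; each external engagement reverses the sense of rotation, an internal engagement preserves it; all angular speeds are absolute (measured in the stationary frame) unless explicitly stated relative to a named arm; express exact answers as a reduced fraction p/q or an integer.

topology: planetary set — G1 36T / G2 17T / G3 70T, arm = carrier (Willis)
ring teeth: 36 + 2·17 = 70
36(ω_sun−ω_arm) = −70(ω_ring−ω_arm),  ω_arm = 0, ω_ring = 1
ω_sun = 0 − (70/36)(1−0) = -35/18
ω_out/ω_in = -35/18

-35/18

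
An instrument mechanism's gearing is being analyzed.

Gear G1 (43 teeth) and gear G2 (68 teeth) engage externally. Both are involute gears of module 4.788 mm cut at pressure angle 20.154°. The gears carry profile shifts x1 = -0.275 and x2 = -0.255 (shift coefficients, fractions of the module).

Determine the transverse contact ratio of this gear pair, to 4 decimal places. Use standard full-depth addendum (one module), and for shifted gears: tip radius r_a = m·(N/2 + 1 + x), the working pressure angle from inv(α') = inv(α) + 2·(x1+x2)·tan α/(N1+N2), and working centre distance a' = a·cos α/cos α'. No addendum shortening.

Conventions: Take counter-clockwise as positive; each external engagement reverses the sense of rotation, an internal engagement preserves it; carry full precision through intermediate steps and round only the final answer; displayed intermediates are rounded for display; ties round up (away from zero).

1.8899

class = single-mesh tooth geometry [involute pair 43T × 68T, m = 4.788]
base radii: r_b1 = 96.638856, r_b2 = 152.824237
tip radii: r_a1 = 106.413300, r_a2 = 166.359060
inv(α') = inv(20.154°) + 2·(-0.275-0.255)·tan α/(43+68) = 0.01175859  ⇒  α' = 18.52513°
a' = a·cos α / cos α' = 265.7340·cos 20.154°/cos 18.52513° = 263.095553
action lengths: √(r_a1²−r_b1²) = 44.550219, √(r_a2²−r_b2²) = 65.727388
base pitch p_b = π·m·cos α = 14.120926
CR = (44.550219 + 65.727388 − 263.095553·sin 18.52513°)/14.120926 = 1.889871
contact ratio ≈ 1.8899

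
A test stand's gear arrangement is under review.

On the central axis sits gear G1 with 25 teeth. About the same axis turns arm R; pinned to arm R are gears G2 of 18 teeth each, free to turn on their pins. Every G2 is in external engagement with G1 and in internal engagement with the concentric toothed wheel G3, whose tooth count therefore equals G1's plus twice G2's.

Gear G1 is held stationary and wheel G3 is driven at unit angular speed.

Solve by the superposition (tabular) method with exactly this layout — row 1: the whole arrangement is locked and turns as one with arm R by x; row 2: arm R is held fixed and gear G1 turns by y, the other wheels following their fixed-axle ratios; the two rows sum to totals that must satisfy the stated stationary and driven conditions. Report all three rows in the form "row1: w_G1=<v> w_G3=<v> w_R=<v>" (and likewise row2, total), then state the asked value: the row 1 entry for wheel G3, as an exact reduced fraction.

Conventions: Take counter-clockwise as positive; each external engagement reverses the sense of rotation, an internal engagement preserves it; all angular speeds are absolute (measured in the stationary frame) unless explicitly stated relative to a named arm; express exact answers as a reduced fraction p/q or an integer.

row1: w_G1=61/86 w_G3=61/86 w_R=61/86
row2: w_G1=-61/86 w_G3=25/86 w_R=0
total: w_G1=0 w_G3=1 w_R=61/86
asked value: 61/86

class = planetary set [G3 = 25+2·18 = 61; Willis about the carrier]
row 1 — lock + rotate with arm: ω_sun = ω_ring = ω_arm = x
superposition row 2 [arm held]: sun y, ring −(25/61)·y, arm 0
boundary: total ω_sun = x + y = 0 and total ω_ring = x − (25/61)·y = 1  ⇒  y = -61/86, x = 61/86
row 2 ring = −(25/61)·(-61/86) = 25/86
totals (row 1 + row 2): sun 61/86 + (-61/86) = 0, ring 61/86 + 25/86 = 1, arm 61/86 + 0 = 61/86
asked cell (row1, ring) = 61/86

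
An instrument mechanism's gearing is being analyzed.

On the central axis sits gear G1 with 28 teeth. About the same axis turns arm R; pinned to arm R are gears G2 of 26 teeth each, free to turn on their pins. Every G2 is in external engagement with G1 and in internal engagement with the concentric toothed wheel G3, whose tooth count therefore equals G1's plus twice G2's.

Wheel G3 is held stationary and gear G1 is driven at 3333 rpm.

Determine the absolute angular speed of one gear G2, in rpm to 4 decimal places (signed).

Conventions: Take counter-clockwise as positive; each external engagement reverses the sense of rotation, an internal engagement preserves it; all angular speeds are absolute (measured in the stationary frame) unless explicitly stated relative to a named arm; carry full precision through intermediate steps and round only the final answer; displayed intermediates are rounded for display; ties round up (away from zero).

recognized (axles ride arm R): planetary set, 28/26/80 teeth
normalise by the input: solve with ω_sun = 1, then scale by 3333 rpm
ring teeth: 28 + 2·26 = 80
28(ω_sun−ω_arm) = −80(ω_ring−ω_arm),  ω_ring = 0, ω_sun = 1
28(1−ω_arm) = −80(0−ω_arm)  ⇒  108·ω_arm = 28  ⇒  ω_arm = 7/27
sun–planet mesh: 28·(1−7/27) = −26·(ω_p−ω_arm)  ⇒  ω_p−ω_arm = -280/351
ω_p = 7/27 − 280/351 = -7/13
scale: ω_p = -7/13 × 3333 rpm = -1794.6923 rpm

-1794.6923 rpm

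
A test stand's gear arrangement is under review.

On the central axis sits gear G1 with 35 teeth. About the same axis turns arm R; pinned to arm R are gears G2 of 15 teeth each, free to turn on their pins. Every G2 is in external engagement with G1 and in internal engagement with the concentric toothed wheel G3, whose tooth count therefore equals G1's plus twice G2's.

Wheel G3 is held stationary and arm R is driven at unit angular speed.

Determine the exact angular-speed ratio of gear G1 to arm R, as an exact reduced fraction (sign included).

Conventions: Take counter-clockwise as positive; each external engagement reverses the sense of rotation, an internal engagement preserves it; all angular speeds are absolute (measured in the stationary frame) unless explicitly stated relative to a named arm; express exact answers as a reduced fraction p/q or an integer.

20/7

recognized (axles ride arm R): planetary set, 35/15/65 teeth
ring teeth: 35 + 2·15 = 65
35(ω_sun−ω_arm) = −65(ω_ring−ω_arm),  ω_ring = 0, ω_arm = 1
ω_sun = 1 − (65/35)(0−1) = 20/7
ω_out/ω_in = 20/7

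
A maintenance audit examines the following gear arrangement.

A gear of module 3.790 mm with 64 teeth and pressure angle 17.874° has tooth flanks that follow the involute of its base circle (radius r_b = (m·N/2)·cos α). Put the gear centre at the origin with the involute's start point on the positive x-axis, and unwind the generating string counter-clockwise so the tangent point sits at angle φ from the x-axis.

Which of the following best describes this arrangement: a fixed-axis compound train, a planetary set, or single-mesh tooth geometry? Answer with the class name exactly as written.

single-mesh tooth geometry

topology: single-mesh involute geometry — m = 3.790, N = 64
classification: single-mesh tooth geometry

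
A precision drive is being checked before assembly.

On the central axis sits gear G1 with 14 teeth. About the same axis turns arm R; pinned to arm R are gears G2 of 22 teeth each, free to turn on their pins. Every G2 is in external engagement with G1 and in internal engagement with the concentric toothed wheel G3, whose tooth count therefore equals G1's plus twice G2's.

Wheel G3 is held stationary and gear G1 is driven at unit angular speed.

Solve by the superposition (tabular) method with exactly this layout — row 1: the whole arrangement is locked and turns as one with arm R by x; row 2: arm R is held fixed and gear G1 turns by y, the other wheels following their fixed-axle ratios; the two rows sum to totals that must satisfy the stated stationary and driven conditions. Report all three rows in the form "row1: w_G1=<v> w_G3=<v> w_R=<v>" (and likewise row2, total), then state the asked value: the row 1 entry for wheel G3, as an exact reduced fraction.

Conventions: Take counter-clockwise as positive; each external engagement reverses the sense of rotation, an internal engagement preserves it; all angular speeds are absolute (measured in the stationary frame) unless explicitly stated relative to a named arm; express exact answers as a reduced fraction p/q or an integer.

topology: planetary set — G1 14T / G2 22T / G3 58T, arm = carrier (Willis)
row 1 — lock + rotate with arm: ω_sun = ω_ring = ω_arm = x
row 2 — arm fixed, fixed-axis ratios: sun y, ring −(14/58)·y, arm 0
boundary: total ω_ring = x − (14/58)·y = 0 and total ω_sun = x + y = 1  ⇒  y = 29/36, x = 7/36
row 2 ring = −(14/58)·29/36 = -7/36
totals (row 1 + row 2): sun 7/36 + 29/36 = 1, ring 7/36 + (-7/36) = 0, arm 7/36 + 0 = 7/36
asked cell (row1, ring) = 7/36

row1: w_G1=7/36 w_G3=7/36 w_R=7/36
row2: w_G1=29/36 w_G3=-7/36 w_R=0
total: w_G1=1 w_G3=0 w_R=7/36
asked value: 7/36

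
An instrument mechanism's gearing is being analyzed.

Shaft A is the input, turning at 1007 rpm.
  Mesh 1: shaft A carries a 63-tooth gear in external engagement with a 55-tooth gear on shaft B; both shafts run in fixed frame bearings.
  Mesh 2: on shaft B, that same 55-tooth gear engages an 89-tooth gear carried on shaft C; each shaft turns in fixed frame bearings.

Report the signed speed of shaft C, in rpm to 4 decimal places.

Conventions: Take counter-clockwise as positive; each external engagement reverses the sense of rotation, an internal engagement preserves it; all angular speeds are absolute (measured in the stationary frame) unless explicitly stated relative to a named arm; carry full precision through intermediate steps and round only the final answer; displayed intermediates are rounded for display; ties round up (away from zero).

+712.8202 rpm

class = fixed-axis compound train [2 meshes; 2 ratios multiply, 2 sense flips]
mesh 1 [63T→55T]: ω = 1007.0000×63/55 = 1153.4727 rpm, sense flips to −
mesh 2 [55T→89T]: ω = 1153.4727×55/89 = 712.8202 rpm, sense flips to +
signed output speed = +712.8202 rpm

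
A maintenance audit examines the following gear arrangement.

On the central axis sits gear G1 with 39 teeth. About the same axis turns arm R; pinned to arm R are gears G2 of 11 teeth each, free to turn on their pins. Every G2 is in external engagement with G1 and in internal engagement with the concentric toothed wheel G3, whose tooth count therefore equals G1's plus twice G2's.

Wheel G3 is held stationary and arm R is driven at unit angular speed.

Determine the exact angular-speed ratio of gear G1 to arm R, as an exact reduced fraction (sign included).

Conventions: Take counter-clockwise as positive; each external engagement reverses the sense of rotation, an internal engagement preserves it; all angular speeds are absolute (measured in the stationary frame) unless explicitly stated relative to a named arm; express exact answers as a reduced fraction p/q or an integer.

planetary set (39T centre, 11T on arm, 61T internal) — Willis relation
ring teeth: 39 + 2·11 = 61
39(ω_sun−ω_arm) = −61(ω_ring−ω_arm),  ω_ring = 0, ω_arm = 1
ω_sun = 1 − (61/39)(0−1) = 100/39
ω_out/ω_in = 100/39

100/39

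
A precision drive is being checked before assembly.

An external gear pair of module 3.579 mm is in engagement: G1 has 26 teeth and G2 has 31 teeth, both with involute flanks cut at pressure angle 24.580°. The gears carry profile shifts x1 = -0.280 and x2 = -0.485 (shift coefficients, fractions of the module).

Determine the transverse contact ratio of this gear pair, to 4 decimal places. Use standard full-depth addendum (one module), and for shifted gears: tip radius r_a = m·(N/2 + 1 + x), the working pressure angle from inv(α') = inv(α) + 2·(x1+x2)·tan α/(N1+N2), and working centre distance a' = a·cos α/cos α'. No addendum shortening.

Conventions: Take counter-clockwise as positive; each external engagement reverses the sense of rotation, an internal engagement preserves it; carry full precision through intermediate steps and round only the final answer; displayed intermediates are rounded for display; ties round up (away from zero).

1.7034

single-mesh involute tooth geometry (26T engaging 31T at module 3.579)
base radii: r_b1 = 42.310787, r_b2 = 50.447476
tip radii: r_a1 = 49.103880, r_a2 = 57.317685
inv(α') = inv(24.580°) + 2·(-0.280-0.485)·tan α/(26+31) = 0.01613371  ⇒  α' = 20.51700°
a' = a·cos α / cos α' = 102.0015·cos 24.580°/cos 20.51700° = 99.040584
action lengths: √(r_a1²−r_b1²) = 24.919638, √(r_a2²−r_b2²) = 27.209725
base pitch p_b = π·m·cos α = 10.224866
CR = (24.919638 + 27.209725 − 99.040584·sin 20.51700°)/10.224866 = 1.703405
contact ratio ≈ 1.7034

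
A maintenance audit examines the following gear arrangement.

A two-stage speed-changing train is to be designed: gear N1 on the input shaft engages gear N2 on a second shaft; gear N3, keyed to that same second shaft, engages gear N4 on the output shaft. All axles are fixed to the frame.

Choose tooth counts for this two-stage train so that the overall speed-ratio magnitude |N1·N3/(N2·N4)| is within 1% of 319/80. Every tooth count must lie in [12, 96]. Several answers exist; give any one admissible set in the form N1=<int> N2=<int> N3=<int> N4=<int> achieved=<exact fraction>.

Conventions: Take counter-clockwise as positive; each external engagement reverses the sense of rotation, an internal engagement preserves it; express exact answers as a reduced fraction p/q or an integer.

2-stage fixed-axis compound train for ratio 319/80
target = 319/80 in lowest terms: an exact hit needs N1·N3 = k·319 and N2·N4 = k·80 for one integer k, every count in [12, 96]; additionally prefer no 1:1 stage (N1 ≠ N2, N3 ≠ N4)
k = 1…2: no 1:1-free in-range split of k·319 and k·80 into factor pairs; take k = 3
k = 3: N1·N3 = 957 = 29·33, N2·N4 = 240 = 12·20
achieved = 29·33/(12·20) = 319/80; |achieved − target| = 0 ≤ 319/8000 ✓

N1=29 N2=12 N3=33 N4=20 achieved=319/80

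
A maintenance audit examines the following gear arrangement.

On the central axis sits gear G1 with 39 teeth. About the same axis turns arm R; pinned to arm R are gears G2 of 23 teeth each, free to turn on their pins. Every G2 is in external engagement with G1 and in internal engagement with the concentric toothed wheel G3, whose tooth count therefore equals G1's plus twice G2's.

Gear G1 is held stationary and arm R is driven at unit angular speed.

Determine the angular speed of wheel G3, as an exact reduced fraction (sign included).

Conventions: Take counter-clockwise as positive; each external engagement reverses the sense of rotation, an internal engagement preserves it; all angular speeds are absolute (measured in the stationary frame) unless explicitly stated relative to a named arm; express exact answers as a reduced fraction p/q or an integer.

class = planetary set [G3 = 39+2·23 = 85; Willis about the carrier]
ring teeth: 39 + 2·23 = 85
39(ω_sun−ω_arm) = −85(ω_ring−ω_arm),  ω_sun = 0, ω_arm = 1
ω_ring = 1 − (39/85)(0−1) = 124/85
exact speed ratio = 124/85

124/85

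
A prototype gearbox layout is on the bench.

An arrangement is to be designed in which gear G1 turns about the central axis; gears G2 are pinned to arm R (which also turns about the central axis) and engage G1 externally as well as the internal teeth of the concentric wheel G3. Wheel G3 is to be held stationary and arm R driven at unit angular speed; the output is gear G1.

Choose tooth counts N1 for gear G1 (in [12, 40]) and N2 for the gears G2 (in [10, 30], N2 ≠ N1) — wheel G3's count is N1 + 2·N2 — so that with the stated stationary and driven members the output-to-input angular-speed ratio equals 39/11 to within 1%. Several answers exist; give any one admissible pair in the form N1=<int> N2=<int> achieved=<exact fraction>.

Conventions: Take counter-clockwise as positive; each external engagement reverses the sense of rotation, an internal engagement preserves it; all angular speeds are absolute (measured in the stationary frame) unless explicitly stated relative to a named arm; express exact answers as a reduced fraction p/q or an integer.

N1=22 N2=17 achieved=39/11

topology: planetary set — design target 39/11, arm = carrier (Willis)
Willis with ω_ring = 0: ω_sun/ω_arm = (N1+N3)/N1; set equal to 39/11  ⇒  N3/N1 = 39/11 − 1 = 28/11
N3 = N1 + 2·N2  ⇒  N2/N1 = (N3/N1 − 1)/2 = (28/11 − 1)/2 = 17/22
smallest multiple with N1 ≥ 12 and N2 ≥ 10: k = 1  ⇒  N1 = 1·22 = 22, N2 = 1·17 = 17 (N1 ≤ 40, N2 ≤ 30, N2 ≠ N1 ✓), N3 = 22 + 2·17 = 56
check: (N1+N3)/N1 with N1 = 22, N3 = 56 gives 39/11; |achieved − target| = 0 ≤ 39/1100 ✓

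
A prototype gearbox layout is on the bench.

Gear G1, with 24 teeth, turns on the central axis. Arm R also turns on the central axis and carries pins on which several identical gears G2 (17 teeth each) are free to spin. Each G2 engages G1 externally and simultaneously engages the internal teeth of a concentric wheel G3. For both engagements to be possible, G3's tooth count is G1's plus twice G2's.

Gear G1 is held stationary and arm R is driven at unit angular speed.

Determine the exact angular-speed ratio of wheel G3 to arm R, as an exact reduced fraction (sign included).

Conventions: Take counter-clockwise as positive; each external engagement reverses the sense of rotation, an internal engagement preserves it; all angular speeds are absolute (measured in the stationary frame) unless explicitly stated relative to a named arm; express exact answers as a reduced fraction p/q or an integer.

class = planetary set [G3 = 24+2·17 = 58; Willis about the carrier]
ring teeth: 24 + 2·17 = 58
24(ω_sun−ω_arm) = −58(ω_ring−ω_arm),  ω_sun = 0, ω_arm = 1
ω_ring = 1 − (24/58)(0−1) = 41/29
ω_out/ω_in = 41/29

41/29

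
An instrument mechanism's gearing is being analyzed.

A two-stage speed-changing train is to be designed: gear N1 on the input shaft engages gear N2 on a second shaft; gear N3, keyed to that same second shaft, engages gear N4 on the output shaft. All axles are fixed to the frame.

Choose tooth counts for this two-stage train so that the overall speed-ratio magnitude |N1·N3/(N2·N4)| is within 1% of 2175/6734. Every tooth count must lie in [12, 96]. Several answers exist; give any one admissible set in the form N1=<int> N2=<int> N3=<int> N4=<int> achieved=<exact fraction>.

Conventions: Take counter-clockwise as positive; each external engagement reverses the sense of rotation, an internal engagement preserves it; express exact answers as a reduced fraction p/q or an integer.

N1=25 N2=74 N3=87 N4=91 achieved=2175/6734

2-stage fixed-axis compound train for ratio 2175/6734
target = 2175/6734 in lowest terms: an exact hit needs N1·N3 = k·2175 and N2·N4 = k·6734 for one integer k, every count in [12, 96]; additionally prefer no 1:1 stage (N1 ≠ N2, N3 ≠ N4)
k = 1: N1·N3 = 2175 = 25·87, N2·N4 = 6734 = 74·91
achieved = 25·87/(74·91) = 2175/6734; |achieved − target| = 0 ≤ 87/26936 ✓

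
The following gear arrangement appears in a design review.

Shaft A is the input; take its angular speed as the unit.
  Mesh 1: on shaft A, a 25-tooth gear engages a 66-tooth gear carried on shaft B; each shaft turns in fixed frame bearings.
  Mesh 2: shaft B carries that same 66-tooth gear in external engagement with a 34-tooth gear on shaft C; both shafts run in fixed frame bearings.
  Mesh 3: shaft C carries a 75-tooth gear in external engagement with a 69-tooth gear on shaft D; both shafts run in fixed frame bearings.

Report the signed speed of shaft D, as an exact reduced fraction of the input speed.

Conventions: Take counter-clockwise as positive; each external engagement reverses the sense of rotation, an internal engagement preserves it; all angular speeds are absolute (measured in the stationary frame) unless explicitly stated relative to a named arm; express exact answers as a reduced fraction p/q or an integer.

-625/782

3-mesh fixed-axis compound train (all bearings frame-fixed)
mesh 1 [25T→66T]: |ω|/ω_in = 1×25/66 = 25/66, sense flips to −
mesh 2 [66T→34T]: |ω|/ω_in = (25/66)×66/34 = 25/34, sense flips to +
mesh 3 [75T→69T]: |ω|/ω_in = (25/34)×75/69 = 625/782, sense flips to −
signed output speed (× input speed) = -625/782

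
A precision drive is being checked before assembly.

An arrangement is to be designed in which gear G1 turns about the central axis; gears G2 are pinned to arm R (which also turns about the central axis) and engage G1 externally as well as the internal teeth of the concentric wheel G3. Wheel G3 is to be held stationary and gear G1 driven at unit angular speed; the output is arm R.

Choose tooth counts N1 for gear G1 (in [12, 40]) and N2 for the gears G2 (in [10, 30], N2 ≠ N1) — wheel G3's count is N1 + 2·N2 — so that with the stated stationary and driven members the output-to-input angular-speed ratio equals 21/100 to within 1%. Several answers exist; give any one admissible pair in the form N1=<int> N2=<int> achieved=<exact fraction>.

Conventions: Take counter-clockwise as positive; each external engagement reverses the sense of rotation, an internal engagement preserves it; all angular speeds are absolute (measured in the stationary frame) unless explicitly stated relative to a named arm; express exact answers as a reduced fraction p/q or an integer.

N1=21 N2=29 achieved=21/100

planetary set to be sized for 21/100 (Willis relation)
Willis with ω_ring = 0: ω_arm/ω_sun = N1/(N1+N3); set equal to 21/100  ⇒  N3/N1 = 1/(21/100) − 1 = 79/21
N3 = N1 + 2·N2  ⇒  N2/N1 = (N3/N1 − 1)/2 = (79/21 − 1)/2 = 29/21
smallest multiple with N1 ≥ 12 and N2 ≥ 10: k = 1  ⇒  N1 = 1·21 = 21, N2 = 1·29 = 29 (N1 ≤ 40, N2 ≤ 30, N2 ≠ N1 ✓), N3 = 21 + 2·29 = 79
check: N1/(N1+N3) with N1 = 21, N3 = 79 gives 21/100; |achieved − target| = 0 ≤ 21/10000 ✓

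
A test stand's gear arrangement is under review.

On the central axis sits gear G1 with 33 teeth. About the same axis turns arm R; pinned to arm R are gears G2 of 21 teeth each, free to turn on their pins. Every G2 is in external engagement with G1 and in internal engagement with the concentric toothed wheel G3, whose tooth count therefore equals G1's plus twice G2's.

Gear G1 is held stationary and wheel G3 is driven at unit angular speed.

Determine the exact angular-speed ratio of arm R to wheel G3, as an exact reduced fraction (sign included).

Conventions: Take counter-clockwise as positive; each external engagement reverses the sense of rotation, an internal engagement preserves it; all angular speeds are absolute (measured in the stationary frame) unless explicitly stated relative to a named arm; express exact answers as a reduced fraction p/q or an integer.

recognized (axles ride arm R): planetary set, 33/21/75 teeth
ring teeth: 33 + 2·21 = 75
33(ω_sun−ω_arm) = −75(ω_ring−ω_arm),  ω_sun = 0, ω_ring = 1
33(0−ω_arm) = −75(1−ω_arm)  ⇒  108·ω_arm = 75  ⇒  ω_arm = 25/36
ω_out/ω_in = 25/36

25/36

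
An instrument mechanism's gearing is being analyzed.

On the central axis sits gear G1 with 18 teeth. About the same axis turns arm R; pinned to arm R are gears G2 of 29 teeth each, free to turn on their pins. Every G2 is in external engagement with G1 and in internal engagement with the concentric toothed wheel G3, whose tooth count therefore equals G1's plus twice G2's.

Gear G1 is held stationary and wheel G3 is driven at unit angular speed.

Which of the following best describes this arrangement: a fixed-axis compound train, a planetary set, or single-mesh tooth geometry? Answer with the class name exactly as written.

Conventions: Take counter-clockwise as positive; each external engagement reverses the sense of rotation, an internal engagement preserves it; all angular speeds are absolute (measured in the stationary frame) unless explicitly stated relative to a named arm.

recognized (axles ride arm R): planetary set, 18/29/76 teeth
classification: planetary set

planetary set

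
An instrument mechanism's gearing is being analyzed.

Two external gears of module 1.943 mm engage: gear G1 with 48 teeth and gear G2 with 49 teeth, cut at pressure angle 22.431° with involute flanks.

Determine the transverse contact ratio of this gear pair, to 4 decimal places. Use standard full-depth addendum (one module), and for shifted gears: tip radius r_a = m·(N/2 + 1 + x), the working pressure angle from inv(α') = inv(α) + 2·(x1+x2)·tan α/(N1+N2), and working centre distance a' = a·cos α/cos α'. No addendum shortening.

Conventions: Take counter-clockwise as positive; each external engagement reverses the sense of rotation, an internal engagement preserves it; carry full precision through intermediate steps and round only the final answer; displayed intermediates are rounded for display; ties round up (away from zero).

class = single-mesh tooth geometry [involute pair 48T × 49T, m = 1.943]
base radii: r_b1 = 43.103810, r_b2 = 44.001806
tip radii: r_a1 = 48.575000, r_a2 = 49.546500
no profile shift: α' = α, a' = a
action lengths: √(r_a1²−r_b1²) = 22.396254, √(r_a2²−r_b2²) = 22.774915
base pitch p_b = π·m·cos α = 5.642276
CR = (22.396254 + 22.774915 − 94.235500·sin 22.43100°)/5.642276 = 1.632972
contact ratio ≈ 1.6330

1.6330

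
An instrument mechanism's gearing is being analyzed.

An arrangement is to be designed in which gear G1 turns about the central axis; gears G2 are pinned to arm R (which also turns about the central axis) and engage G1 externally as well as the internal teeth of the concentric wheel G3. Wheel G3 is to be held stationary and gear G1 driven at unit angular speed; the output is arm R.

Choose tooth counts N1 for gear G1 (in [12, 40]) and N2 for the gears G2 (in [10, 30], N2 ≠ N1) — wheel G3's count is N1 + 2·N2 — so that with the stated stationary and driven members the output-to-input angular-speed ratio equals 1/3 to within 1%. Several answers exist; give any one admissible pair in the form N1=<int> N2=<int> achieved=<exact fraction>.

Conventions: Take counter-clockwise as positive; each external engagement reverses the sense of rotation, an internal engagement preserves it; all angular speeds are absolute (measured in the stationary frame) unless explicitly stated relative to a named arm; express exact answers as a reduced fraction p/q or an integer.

N1=20 N2=10 achieved=1/3

topology: planetary set — design target 1/3, arm = carrier (Willis)
Willis with ω_ring = 0: ω_arm/ω_sun = N1/(N1+N3); set equal to 1/3  ⇒  N3/N1 = 1/(1/3) − 1 = 2
N3 = N1 + 2·N2  ⇒  N2/N1 = (N3/N1 − 1)/2 = (2 − 1)/2 = 1/2
smallest multiple with N1 ≥ 12 and N2 ≥ 10: k = 10  ⇒  N1 = 10·2 = 20, N2 = 10·1 = 10 (N1 ≤ 40, N2 ≤ 30, N2 ≠ N1 ✓), N3 = 20 + 2·10 = 40
check: N1/(N1+N3) with N1 = 20, N3 = 40 gives 1/3; |achieved − target| = 0 ≤ 1/300 ✓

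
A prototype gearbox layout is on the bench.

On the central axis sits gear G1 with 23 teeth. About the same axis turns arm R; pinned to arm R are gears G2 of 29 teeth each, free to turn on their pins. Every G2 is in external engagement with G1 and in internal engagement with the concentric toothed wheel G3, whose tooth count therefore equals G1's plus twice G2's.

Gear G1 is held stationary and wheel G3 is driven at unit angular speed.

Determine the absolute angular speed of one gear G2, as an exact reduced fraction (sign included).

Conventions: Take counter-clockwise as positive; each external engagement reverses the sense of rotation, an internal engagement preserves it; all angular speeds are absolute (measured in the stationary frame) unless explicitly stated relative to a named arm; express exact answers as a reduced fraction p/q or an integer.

class = planetary set [G3 = 23+2·29 = 81; Willis about the carrier]
ring teeth: 23 + 2·29 = 81
23(ω_sun−ω_arm) = −81(ω_ring−ω_arm),  ω_sun = 0, ω_ring = 1
23(0−ω_arm) = −81(1−ω_arm)  ⇒  104·ω_arm = 81  ⇒  ω_arm = 81/104
sun–planet mesh: 23·(0−81/104) = −29·(ω_p−ω_arm)  ⇒  ω_p−ω_arm = 1863/3016
ω_p = 81/104 + 1863/3016 = 81/58
exact speed ratio = 81/58

81/58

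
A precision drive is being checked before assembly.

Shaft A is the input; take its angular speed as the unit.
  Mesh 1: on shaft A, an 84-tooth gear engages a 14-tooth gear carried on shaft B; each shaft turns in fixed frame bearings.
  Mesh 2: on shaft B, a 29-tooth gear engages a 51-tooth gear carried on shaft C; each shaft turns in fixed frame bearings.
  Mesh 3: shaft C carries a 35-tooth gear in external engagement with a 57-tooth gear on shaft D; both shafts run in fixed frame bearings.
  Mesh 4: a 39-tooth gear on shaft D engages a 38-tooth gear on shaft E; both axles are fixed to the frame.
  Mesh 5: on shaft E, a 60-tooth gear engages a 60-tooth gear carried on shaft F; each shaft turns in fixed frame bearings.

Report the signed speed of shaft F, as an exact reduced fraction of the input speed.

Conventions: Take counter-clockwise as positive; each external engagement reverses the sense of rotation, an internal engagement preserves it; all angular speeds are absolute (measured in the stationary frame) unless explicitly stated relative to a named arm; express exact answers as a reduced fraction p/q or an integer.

5-mesh fixed-axis compound train (all bearings frame-fixed)
mesh 1 [84T→14T]: |ω|/ω_in = 1×84/14 = 6, sense flips to −
mesh 2 [29T→51T]: |ω|/ω_in = 6×29/51 = 58/17, sense flips to +
mesh 3 [35T→57T]: |ω|/ω_in = (58/17)×35/57 = 2030/969, sense flips to −
mesh 4 [39T→38T]: |ω|/ω_in = (2030/969)×39/38 = 13195/6137, sense flips to +
mesh 5 [60T→60T]: |ω|/ω_in = (13195/6137)×60/60 = 13195/6137, sense flips to −
signed output speed (× input speed) = -13195/6137

-13195/6137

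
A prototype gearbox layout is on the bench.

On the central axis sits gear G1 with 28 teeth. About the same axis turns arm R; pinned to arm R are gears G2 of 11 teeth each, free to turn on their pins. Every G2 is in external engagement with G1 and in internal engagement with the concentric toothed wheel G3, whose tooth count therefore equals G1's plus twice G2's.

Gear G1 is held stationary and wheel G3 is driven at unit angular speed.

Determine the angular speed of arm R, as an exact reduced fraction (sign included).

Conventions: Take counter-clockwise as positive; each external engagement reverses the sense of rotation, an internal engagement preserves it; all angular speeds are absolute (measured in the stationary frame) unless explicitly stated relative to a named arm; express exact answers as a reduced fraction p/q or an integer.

planetary set (28T centre, 11T on arm, 50T internal) — Willis relation
ring teeth: 28 + 2·11 = 50
28(ω_sun−ω_arm) = −50(ω_ring−ω_arm),  ω_sun = 0, ω_ring = 1
28(0−ω_arm) = −50(1−ω_arm)  ⇒  78·ω_arm = 50  ⇒  ω_arm = 25/39
exact speed ratio = 25/39

25/39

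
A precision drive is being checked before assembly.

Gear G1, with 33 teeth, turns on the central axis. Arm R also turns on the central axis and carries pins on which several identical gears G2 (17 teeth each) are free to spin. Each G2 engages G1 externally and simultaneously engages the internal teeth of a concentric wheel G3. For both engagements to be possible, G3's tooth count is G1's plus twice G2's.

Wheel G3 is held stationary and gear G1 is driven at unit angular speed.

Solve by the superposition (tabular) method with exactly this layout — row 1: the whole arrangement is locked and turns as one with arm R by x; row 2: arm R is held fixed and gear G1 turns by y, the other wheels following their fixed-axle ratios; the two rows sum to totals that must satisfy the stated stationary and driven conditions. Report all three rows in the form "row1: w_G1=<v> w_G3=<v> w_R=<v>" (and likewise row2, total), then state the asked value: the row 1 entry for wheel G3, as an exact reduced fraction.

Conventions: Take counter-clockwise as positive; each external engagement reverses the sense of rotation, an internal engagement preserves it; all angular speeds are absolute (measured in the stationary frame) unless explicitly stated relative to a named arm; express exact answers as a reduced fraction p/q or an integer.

row1: w_G1=33/100 w_G3=33/100 w_R=33/100
row2: w_G1=67/100 w_G3=-33/100 w_R=0
total: w_G1=1 w_G3=0 w_R=33/100
asked value: 33/100

topology: planetary set — G1 33T / G2 17T / G3 67T, arm = carrier (Willis)
row 1 (train locked, turned with arm): all members turn x
superposition row 2 [arm held]: sun y, ring −(33/67)·y, arm 0
boundary: total ω_ring = x − (33/67)·y = 0 and total ω_sun = x + y = 1  ⇒  y = 67/100, x = 33/100
row 2 ring = −(33/67)·67/100 = -33/100
totals (row 1 + row 2): sun 33/100 + 67/100 = 1, ring 33/100 + (-33/100) = 0, arm 33/100 + 0 = 33/100
asked cell (row1, ring) = 33/100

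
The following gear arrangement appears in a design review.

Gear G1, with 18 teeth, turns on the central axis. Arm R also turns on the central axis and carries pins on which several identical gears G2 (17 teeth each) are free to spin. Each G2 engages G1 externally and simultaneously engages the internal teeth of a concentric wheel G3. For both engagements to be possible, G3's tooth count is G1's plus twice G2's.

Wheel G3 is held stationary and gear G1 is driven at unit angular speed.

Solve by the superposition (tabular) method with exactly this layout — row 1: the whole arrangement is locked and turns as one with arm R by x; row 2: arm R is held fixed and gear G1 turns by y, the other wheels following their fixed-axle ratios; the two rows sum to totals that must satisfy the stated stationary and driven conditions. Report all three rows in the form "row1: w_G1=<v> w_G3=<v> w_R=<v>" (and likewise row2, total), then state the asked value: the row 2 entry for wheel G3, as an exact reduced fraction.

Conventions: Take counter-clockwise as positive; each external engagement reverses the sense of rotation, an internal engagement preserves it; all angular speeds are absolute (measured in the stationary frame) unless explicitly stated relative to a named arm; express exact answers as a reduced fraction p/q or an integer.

recognized (axles ride arm R): planetary set, 18/17/52 teeth
row 1: whole set turns with the arm by x
row 2 (arm held, sun turns y): ω_ring = −(18/52)·y, ω_arm = 0
boundary: total ω_ring = x − (18/52)·y = 0 and total ω_sun = x + y = 1  ⇒  y = 26/35, x = 9/35
row 2 ring = −(18/52)·26/35 = -9/35
totals (row 1 + row 2): sun 9/35 + 26/35 = 1, ring 9/35 + (-9/35) = 0, arm 9/35 + 0 = 9/35
asked cell (row2, ring) = -9/35

row1: w_G1=9/35 w_G3=9/35 w_R=9/35
row2: w_G1=26/35 w_G3=-9/35 w_R=0
total: w_G1=1 w_G3=0 w_R=9/35
asked value: -9/35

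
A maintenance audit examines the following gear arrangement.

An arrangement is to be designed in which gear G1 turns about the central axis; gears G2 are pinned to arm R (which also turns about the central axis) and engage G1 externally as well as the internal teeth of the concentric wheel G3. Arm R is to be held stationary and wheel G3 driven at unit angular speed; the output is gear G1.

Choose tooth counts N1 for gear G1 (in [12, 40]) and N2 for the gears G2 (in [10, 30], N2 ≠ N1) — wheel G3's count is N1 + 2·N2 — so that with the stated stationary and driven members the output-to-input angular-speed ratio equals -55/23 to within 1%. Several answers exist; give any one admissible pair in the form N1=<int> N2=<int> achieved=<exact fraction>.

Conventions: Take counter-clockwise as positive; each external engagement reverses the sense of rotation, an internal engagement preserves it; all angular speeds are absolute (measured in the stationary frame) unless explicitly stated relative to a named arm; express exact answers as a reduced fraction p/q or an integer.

N1=23 N2=16 achieved=-55/23

design class (target -55/23): planetary set
Willis with ω_arm = 0: ω_sun/ω_ring = −N3/N1; set equal to -55/23  ⇒  N3/N1 = −(-55/23) = 55/23
N3 = N1 + 2·N2  ⇒  N2/N1 = (N3/N1 − 1)/2 = (55/23 − 1)/2 = 16/23
smallest multiple with N1 ≥ 12 and N2 ≥ 10: k = 1  ⇒  N1 = 1·23 = 23, N2 = 1·16 = 16 (N1 ≤ 40, N2 ≤ 30, N2 ≠ N1 ✓), N3 = 23 + 2·16 = 55
check: −N3/N1 with N1 = 23, N3 = 55 gives -55/23; |achieved − target| = 0 ≤ 11/460 ✓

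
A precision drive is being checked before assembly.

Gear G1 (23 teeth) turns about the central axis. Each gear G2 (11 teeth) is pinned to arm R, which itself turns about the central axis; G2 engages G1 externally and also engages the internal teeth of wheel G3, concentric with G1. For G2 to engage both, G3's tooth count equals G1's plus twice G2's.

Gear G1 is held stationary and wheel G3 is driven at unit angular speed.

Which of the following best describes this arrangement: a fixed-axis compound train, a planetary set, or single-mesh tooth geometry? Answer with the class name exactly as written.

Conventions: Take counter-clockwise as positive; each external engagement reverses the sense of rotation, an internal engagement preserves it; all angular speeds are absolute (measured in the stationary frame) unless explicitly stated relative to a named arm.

planetary set

recognized (axles ride arm R): planetary set, 23/11/45 teeth
classification: planetary set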